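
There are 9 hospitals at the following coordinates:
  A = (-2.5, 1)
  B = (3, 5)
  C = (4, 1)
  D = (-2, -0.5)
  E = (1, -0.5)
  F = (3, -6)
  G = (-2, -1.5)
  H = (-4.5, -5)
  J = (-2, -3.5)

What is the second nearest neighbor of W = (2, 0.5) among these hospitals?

C

Squared Euclidean distances:
|WA|² = (2−(-2.5))² + (0.5−1)² = 20.25 + 0.25 = 20.5
|WB|² = (2−3)² + (0.5−5)² = 1 + 20.25 = 21.25
|WC|² = (2−4)² + (0.5−1)² = 4 + 0.25 = 4.25
|WD|² = (2−(-2))² + (0.5−(-0.5))² = 16 + 1 = 17
|WE|² = (2−1)² + (0.5−(-0.5))² = 1 + 1 = 2
|WF|² = (2−3)² + (0.5−(-6))² = 1 + 42.25 = 43.25
|WG|² = (2−(-2))² + (0.5−(-1.5))² = 16 + 4 = 20
|WH|² = (2−(-4.5))² + (0.5−(-5))² = 42.25 + 30.25 = 72.5
|WJ|² = (2−(-2))² + (0.5−(-3.5))² = 16 + 16 = 32
Sorted ascending: E, C, D, … — the second-nearest is C.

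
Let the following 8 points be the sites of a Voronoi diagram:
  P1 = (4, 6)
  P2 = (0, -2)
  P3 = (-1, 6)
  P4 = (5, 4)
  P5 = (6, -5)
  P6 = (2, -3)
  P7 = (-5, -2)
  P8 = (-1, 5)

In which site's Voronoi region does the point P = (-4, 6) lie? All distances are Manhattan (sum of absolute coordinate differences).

P3

d(P,P1) = |-4−4| + |6−6| = 8 + 0 = 8
d(P,P2) = |-4−0| + |6−(-2)| = 4 + 8 = 12
d(P,P3) = |-4−(-1)| + |6−6| = 3 + 0 = 3
d(P,P4) = |-4−5| + |6−4| = 9 + 2 = 11
d(P,P5) = |-4−6| + |6−(-5)| = 10 + 11 = 21
d(P,P6) = |-4−2| + |6−(-3)| = 6 + 9 = 15
d(P,P7) = |-4−(-5)| + |6−(-2)| = 1 + 8 = 9
d(P,P8) = |-4−(-1)| + |6−5| = 3 + 1 = 4
P3 is nearest.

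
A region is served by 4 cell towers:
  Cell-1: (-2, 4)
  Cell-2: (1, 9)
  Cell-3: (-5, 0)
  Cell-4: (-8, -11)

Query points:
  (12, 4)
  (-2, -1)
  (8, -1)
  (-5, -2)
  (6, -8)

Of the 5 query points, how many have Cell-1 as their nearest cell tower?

1

(12, 4) — d² to each: Cell-1:196, Cell-2:146, Cell-3:305, Cell-4:625 → nearest is Cell-2
(-2, -1) — d² to each: Cell-1:25, Cell-2:109, Cell-3:10, Cell-4:136 → nearest is Cell-3
(8, -1) — d² to each: Cell-1:125, Cell-2:149, Cell-3:170, Cell-4:356 → nearest is Cell-1
(-5, -2) — d² to each: Cell-1:45, Cell-2:157, Cell-3:4, Cell-4:90 → nearest is Cell-3
(6, -8) — d² to each: Cell-1:208, Cell-2:314, Cell-3:185, Cell-4:205 → nearest is Cell-3
1 of the 5 points has Cell-1 as nearest.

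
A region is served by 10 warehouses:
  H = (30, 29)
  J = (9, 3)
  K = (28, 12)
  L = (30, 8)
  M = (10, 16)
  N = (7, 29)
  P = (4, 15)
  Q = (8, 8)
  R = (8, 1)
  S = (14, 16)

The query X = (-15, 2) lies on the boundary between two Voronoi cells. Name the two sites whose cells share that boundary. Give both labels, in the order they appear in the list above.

Squared distances from X to each site:
|XH|² = (-15−30)² + (2−29)² = 2025 + 729 = 2754
|XJ|² = (-15−9)² + (2−3)² = 576 + 1 = 577
|XK|² = (-15−28)² + (2−12)² = 1849 + 100 = 1949
|XL|² = (-15−30)² + (2−8)² = 2025 + 36 = 2061
|XM|² = (-15−10)² + (2−16)² = 625 + 196 = 821
|XN|² = (-15−7)² + (2−29)² = 484 + 729 = 1213
|XP|² = (-15−4)² + (2−15)² = 361 + 169 = 530
|XQ|² = (-15−8)² + (2−8)² = 529 + 36 = 565
|XR|² = (-15−8)² + (2−1)² = 529 + 1 = 530
|XS|² = (-15−14)² + (2−16)² = 841 + 196 = 1037
X is equidistant from P and R (both at squared distance 530), and every other site is strictly farther — so X lies on the P–R Voronoi edge.

P and R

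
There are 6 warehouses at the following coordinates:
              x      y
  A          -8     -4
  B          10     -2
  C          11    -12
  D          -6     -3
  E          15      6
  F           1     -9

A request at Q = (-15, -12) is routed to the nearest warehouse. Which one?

A

Compare squared distances (the ordering matches that of the actual distances):
|QA|² = 49 + 64 = 113
|QB|² = 625 + 100 = 725
|QC|² = 676 + 0 = 676
|QD|² = 81 + 81 = 162
|QE|² = 900 + 324 = 1224
|QF|² = 256 + 9 = 265
Minimum is at A.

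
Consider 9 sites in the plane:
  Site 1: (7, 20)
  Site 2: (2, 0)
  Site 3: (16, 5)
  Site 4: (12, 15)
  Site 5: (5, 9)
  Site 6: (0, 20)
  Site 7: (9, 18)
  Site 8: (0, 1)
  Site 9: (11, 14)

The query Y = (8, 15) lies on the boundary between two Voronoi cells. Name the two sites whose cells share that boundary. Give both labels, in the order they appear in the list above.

Squared distances from Y to each site:
d²(Y, Site 1) = (8−7)² + (15−20)² = 1 + 25 = 26
d²(Y, Site 2) = (8−2)² + (15−0)² = 36 + 225 = 261
d²(Y, Site 3) = (8−16)² + (15−5)² = 64 + 100 = 164
d²(Y, Site 4) = (8−12)² + (15−15)² = 16 + 0 = 16
d²(Y, Site 5) = (8−5)² + (15−9)² = 9 + 36 = 45
d²(Y, Site 6) = (8−0)² + (15−20)² = 64 + 25 = 89
d²(Y, Site 7) = (8−9)² + (15−18)² = 1 + 9 = 10
d²(Y, Site 8) = (8−0)² + (15−1)² = 64 + 196 = 260
d²(Y, Site 9) = (8−11)² + (15−14)² = 9 + 1 = 10
Y is equidistant from Site 7 and Site 9 (both at squared distance 10), and every other site is strictly farther — so Y lies on the Site 7–Site 9 Voronoi edge.

Site 7 and Site 9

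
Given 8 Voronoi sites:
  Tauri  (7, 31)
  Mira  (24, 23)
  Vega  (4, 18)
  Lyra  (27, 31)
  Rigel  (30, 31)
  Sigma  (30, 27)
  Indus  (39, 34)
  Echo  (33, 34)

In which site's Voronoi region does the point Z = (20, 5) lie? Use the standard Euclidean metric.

Since √ is increasing, it suffices to compare squared distances:
d²(Z, Tauri) = 169 + 676 = 845
d²(Z, Mira) = 16 + 324 = 340
d²(Z, Vega) = 256 + 169 = 425
d²(Z, Lyra) = 49 + 676 = 725
d²(Z, Rigel) = 100 + 676 = 776
d²(Z, Sigma) = 100 + 484 = 584
d²(Z, Indus) = 361 + 841 = 1202
d²(Z, Echo) = 169 + 841 = 1010
The smallest is to Mira, so Z lies in the Voronoi region of Mira.

Mira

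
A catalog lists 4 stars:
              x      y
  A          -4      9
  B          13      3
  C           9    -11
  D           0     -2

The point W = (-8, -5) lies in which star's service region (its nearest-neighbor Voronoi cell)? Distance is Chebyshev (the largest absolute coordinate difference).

D

d(W,A) = max(4, 14) = 14
d(W,B) = max(21, 8) = 21
d(W,C) = max(17, 6) = 17
d(W,D) = max(8, 3) = 8
The smallest is to D, so W lies in the Voronoi region of D.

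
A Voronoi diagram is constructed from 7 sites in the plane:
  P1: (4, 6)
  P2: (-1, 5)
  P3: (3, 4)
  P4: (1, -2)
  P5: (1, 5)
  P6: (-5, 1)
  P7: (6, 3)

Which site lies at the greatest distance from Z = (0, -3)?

P1

Squared Euclidean distances:
|ZP1|² = (0−4)² + (-3−6)² = 16 + 81 = 97
|ZP2|² = (0−(-1))² + (-3−5)² = 1 + 64 = 65
|ZP3|² = (0−3)² + (-3−4)² = 9 + 49 = 58
|ZP4|² = (0−1)² + (-3−(-2))² = 1 + 1 = 2
|ZP5|² = (0−1)² + (-3−5)² = 1 + 64 = 65
|ZP6|² = (0−(-5))² + (-3−1)² = 25 + 16 = 41
|ZP7|² = (0−6)² + (-3−3)² = 36 + 36 = 72
The largest is to P1.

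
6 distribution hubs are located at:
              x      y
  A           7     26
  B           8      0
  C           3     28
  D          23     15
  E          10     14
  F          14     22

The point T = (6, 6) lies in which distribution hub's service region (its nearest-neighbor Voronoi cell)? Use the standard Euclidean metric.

Since √ is increasing, it suffices to compare squared distances:
|TA|² = (6−7)² + (6−26)² = 1 + 400 = 401
|TB|² = (6−8)² + (6−0)² = 4 + 36 = 40
|TC|² = (6−3)² + (6−28)² = 9 + 484 = 493
|TD|² = (6−23)² + (6−15)² = 289 + 81 = 370
|TE|² = (6−10)² + (6−14)² = 16 + 64 = 80
|TF|² = (6−14)² + (6−22)² = 64 + 256 = 320
Minimum is at B.

B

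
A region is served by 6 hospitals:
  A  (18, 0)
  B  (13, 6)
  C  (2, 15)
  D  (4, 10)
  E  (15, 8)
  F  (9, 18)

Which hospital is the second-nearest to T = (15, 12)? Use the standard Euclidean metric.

B

Compare squared distances (the ordering matches that of the actual distances):
|TA|² = (15−18)² + (12−0)² = 9 + 144 = 153
|TB|² = (15−13)² + (12−6)² = 4 + 36 = 40
|TC|² = (15−2)² + (12−15)² = 169 + 9 = 178
|TD|² = (15−4)² + (12−10)² = 121 + 4 = 125
|TE|² = (15−15)² + (12−8)² = 0 + 16 = 16
|TF|² = (15−9)² + (12−18)² = 36 + 36 = 72
Sorted ascending: E, B, F, … — the second-nearest is B.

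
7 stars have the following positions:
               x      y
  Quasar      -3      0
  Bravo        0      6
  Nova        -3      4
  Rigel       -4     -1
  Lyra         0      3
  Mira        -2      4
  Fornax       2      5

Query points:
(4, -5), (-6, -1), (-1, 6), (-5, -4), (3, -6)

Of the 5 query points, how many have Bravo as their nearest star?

1

(4, -5) — d² to each: Quasar:74, Bravo:137, Nova:130, Rigel:80, Lyra:80, Mira:117, Fornax:104 → nearest is Quasar
(-6, -1) — d² to each: Quasar:10, Bravo:85, Nova:34, Rigel:4, Lyra:52, Mira:41, Fornax:100 → nearest is Rigel
(-1, 6) — d² to each: Quasar:40, Bravo:1, Nova:8, Rigel:58, Lyra:10, Mira:5, Fornax:10 → nearest is Bravo
(-5, -4) — d² to each: Quasar:20, Bravo:125, Nova:68, Rigel:10, Lyra:74, Mira:73, Fornax:130 → nearest is Rigel
(3, -6) — d² to each: Quasar:72, Bravo:153, Nova:136, Rigel:74, Lyra:90, Mira:125, Fornax:122 → nearest is Quasar
1 of the 5 points has Bravo as nearest.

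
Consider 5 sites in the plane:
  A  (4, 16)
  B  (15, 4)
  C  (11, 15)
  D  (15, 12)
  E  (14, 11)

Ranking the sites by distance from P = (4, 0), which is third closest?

A

Compare squared distances (the ordering matches that of the actual distances):
|PA|² = (4−4)² + (0−16)² = 0 + 256 = 256
|PB|² = (4−15)² + (0−4)² = 121 + 16 = 137
|PC|² = (4−11)² + (0−15)² = 49 + 225 = 274
|PD|² = (4−15)² + (0−12)² = 121 + 144 = 265
|PE|² = (4−14)² + (0−11)² = 100 + 121 = 221
Sorted ascending: B, E, A, D, … — the third-nearest is A.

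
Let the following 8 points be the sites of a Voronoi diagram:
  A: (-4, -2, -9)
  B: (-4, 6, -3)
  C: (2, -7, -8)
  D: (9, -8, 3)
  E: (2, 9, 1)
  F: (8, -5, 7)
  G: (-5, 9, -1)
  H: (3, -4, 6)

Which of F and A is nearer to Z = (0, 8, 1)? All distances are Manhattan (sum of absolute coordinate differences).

A

d(Z,F) = |0−8| + |8−(-5)| + |1−7| = 8 + 13 + 6 = 27
d(Z,A) = |0−(-4)| + |8−(-2)| + |1−(-9)| = 4 + 10 + 10 = 24
27 > 24, so A is closer.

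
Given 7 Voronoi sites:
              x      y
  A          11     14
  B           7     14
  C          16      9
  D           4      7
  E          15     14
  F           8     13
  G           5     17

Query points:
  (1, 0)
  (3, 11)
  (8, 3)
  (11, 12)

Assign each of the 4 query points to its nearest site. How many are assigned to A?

(1, 0) — d² to each: A:296, B:232, C:306, D:58, E:392, F:218, G:305 → nearest is D
(3, 11) — d² to each: A:73, B:25, C:173, D:17, E:153, F:29, G:40 → nearest is D
(8, 3) — d² to each: A:130, B:122, C:100, D:32, E:170, F:100, G:205 → nearest is D
(11, 12) — d² to each: A:4, B:20, C:34, D:74, E:20, F:10, G:61 → nearest is A
1 of the 4 points has A as nearest.

1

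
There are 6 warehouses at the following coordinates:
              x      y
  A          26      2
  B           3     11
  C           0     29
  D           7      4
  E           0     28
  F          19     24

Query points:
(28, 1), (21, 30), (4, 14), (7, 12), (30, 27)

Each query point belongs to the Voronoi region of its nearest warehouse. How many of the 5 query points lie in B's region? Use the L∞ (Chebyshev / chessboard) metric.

(28, 1) — d to each: A:2, B:25, C:28, D:21, E:28, F:23 → nearest is A
(21, 30) — d to each: A:28, B:19, C:21, D:26, E:21, F:6 → nearest is F
(4, 14) — d to each: A:22, B:3, C:15, D:10, E:14, F:15 → nearest is B
(7, 12) — d to each: A:19, B:4, C:17, D:8, E:16, F:12 → nearest is B
(30, 27) — d to each: A:25, B:27, C:30, D:23, E:30, F:11 → nearest is F
2 of the 5 points have B as nearest.

2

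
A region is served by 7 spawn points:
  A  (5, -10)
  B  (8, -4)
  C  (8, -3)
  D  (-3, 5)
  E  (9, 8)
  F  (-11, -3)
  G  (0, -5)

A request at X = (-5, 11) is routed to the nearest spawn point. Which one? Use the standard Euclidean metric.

Since √ is increasing, it suffices to compare squared distances:
|XA|² = (-5−5)² + (11−(-10))² = 100 + 441 = 541
|XB|² = (-5−8)² + (11−(-4))² = 169 + 225 = 394
|XC|² = (-5−8)² + (11−(-3))² = 169 + 196 = 365
|XD|² = (-5−(-3))² + (11−5)² = 4 + 36 = 40
|XE|² = (-5−9)² + (11−8)² = 196 + 9 = 205
|XF|² = (-5−(-11))² + (11−(-3))² = 36 + 196 = 232
|XG|² = (-5−0)² + (11−(-5))² = 25 + 256 = 281
The smallest is to D, so X lies in the Voronoi region of D.

D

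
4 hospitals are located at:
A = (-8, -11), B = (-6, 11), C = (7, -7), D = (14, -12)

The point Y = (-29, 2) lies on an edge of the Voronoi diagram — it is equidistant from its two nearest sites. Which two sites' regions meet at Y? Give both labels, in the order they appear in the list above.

A and B

Squared distances from Y to each site:
|YA|² = (-29−(-8))² + (2−(-11))² = 441 + 169 = 610
|YB|² = (-29−(-6))² + (2−11)² = 529 + 81 = 610
|YC|² = (-29−7)² + (2−(-7))² = 1296 + 81 = 1377
|YD|² = (-29−14)² + (2−(-12))² = 1849 + 196 = 2045
Y is equidistant from A and B (both at squared distance 610), and every other site is strictly farther — so Y lies on the A–B Voronoi edge.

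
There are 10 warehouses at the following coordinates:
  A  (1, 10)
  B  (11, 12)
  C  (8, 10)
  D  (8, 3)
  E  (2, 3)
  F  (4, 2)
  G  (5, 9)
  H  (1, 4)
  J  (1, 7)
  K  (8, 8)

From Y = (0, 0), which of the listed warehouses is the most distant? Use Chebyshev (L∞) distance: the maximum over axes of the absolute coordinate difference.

d(Y,A) = max(1, 10) = 10
d(Y,B) = max(11, 12) = 12
d(Y,C) = max(8, 10) = 10
d(Y,D) = max(8, 3) = 8
d(Y,E) = max(2, 3) = 3
d(Y,F) = max(4, 2) = 4
d(Y,G) = max(5, 9) = 9
d(Y,H) = max(1, 4) = 4
d(Y,J) = max(1, 7) = 7
d(Y,K) = max(8, 8) = 8
The largest is to B.

B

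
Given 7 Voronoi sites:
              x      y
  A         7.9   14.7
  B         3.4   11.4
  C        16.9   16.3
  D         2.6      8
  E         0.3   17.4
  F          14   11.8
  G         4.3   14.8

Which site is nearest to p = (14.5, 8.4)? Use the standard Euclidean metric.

Squared Euclidean distances:
|pA|² = (14.5−7.9)² + (8.4−14.7)² = 43.56 + 39.69 = 83.25
|pB|² = (14.5−3.4)² + (8.4−11.4)² = 123.21 + 9 = 132.21
|pC|² = (14.5−16.9)² + (8.4−16.3)² = 5.76 + 62.41 = 68.17
|pD|² = (14.5−2.6)² + (8.4−8)² = 141.61 + 0.16 = 141.77
|pE|² = (14.5−0.3)² + (8.4−17.4)² = 201.64 + 81 = 282.64
|pF|² = (14.5−14)² + (8.4−11.8)² = 0.25 + 11.56 = 11.81
|pG|² = (14.5−4.3)² + (8.4−14.8)² = 104.04 + 40.96 = 145
The smallest is to F, so p lies in the Voronoi region of F.

F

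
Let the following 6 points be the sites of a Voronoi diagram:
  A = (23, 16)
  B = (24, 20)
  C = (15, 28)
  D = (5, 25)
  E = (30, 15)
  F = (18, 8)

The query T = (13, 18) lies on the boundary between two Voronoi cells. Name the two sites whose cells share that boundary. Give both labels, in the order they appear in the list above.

Squared distances from T to each site:
|TA|² = (13−23)² + (18−16)² = 100 + 4 = 104
|TB|² = (13−24)² + (18−20)² = 121 + 4 = 125
|TC|² = (13−15)² + (18−28)² = 4 + 100 = 104
|TD|² = (13−5)² + (18−25)² = 64 + 49 = 113
|TE|² = (13−30)² + (18−15)² = 289 + 9 = 298
|TF|² = (13−18)² + (18−8)² = 25 + 100 = 125
T is equidistant from A and C (both at squared distance 104), and every other site is strictly farther — so T lies on the A–C Voronoi edge.

A and C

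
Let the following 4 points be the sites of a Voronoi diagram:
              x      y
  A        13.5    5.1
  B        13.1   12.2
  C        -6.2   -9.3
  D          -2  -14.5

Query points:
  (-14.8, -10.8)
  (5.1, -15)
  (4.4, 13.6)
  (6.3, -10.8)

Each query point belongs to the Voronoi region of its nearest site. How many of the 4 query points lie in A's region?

0

(-14.8, -10.8) — d² to each: A:1053.7, B:1307.41, C:76.21, D:177.53 → nearest is C
(5.1, -15) — d² to each: A:474.57, B:803.84, C:160.18, D:50.66 → nearest is D
(4.4, 13.6) — d² to each: A:155.06, B:77.65, C:636.77, D:830.57 → nearest is B
(6.3, -10.8) — d² to each: A:304.65, B:575.24, C:158.5, D:82.58 → nearest is D
0 of the 4 points have A as nearest.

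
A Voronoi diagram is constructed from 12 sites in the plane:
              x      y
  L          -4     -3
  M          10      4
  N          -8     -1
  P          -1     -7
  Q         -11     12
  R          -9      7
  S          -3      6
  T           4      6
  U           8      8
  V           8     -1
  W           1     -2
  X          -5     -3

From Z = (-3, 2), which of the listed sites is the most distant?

Squared Euclidean distances:
|ZL|² = (-3−(-4))² + (2−(-3))² = 1 + 25 = 26
|ZM|² = (-3−10)² + (2−4)² = 169 + 4 = 173
|ZN|² = (-3−(-8))² + (2−(-1))² = 25 + 9 = 34
|ZP|² = (-3−(-1))² + (2−(-7))² = 4 + 81 = 85
|ZQ|² = (-3−(-11))² + (2−12)² = 64 + 100 = 164
|ZR|² = (-3−(-9))² + (2−7)² = 36 + 25 = 61
|ZS|² = (-3−(-3))² + (2−6)² = 0 + 16 = 16
|ZT|² = (-3−4)² + (2−6)² = 49 + 16 = 65
|ZU|² = (-3−8)² + (2−8)² = 121 + 36 = 157
|ZV|² = (-3−8)² + (2−(-1))² = 121 + 9 = 130
|ZW|² = (-3−1)² + (2−(-2))² = 16 + 16 = 32
|ZX|² = (-3−(-5))² + (2−(-3))² = 4 + 25 = 29
The largest is to M.

M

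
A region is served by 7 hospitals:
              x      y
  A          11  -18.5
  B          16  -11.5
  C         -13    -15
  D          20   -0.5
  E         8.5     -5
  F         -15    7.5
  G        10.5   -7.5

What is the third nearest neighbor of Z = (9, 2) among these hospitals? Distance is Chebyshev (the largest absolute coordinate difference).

d(Z,A) = max(2, 20.5) = 20.5
d(Z,B) = max(7, 13.5) = 13.5
d(Z,C) = max(22, 17) = 22
d(Z,D) = max(11, 2.5) = 11
d(Z,E) = max(0.5, 7) = 7
d(Z,F) = max(24, 5.5) = 24
d(Z,G) = max(1.5, 9.5) = 9.5
Sorted ascending: E, G, D, B, … — the third-nearest is D.

D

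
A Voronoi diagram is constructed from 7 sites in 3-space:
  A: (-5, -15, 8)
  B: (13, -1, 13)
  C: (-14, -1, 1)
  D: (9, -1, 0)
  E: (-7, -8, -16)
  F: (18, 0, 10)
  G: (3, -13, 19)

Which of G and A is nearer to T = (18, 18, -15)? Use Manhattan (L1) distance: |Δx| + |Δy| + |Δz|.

A

d(T,G) = |18−3| + |18−(-13)| + |-15−19| = 15 + 31 + 34 = 80
d(T,A) = |18−(-5)| + |18−(-15)| + |-15−8| = 23 + 33 + 23 = 79
80 > 79, so A is closer.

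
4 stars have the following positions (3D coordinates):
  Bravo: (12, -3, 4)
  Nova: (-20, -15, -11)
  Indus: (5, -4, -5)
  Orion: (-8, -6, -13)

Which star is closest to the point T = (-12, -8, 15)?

Indus

Compare squared distances (the ordering matches that of the actual distances):
d²(T, Bravo) = 576 + 25 + 121 = 722
d²(T, Nova) = 64 + 49 + 676 = 789
d²(T, Indus) = 289 + 16 + 400 = 705
d²(T, Orion) = 16 + 4 + 784 = 804
Minimum is at Indus.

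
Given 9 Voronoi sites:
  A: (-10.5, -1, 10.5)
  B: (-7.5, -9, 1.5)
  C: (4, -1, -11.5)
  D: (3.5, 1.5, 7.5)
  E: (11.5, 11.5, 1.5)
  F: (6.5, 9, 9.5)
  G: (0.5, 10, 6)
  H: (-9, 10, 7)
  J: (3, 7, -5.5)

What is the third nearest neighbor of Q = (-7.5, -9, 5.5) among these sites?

D

Squared Euclidean distances:
|QA|² = 9 + 64 + 25 = 98
|QB|² = 0 + 0 + 16 = 16
|QC|² = 132.25 + 64 + 289 = 485.25
|QD|² = 121 + 110.25 + 4 = 235.25
|QE|² = 361 + 420.25 + 16 = 797.25
|QF|² = 196 + 324 + 16 = 536
|QG|² = 64 + 361 + 0.25 = 425.25
|QH|² = 2.25 + 361 + 2.25 = 365.5
|QJ|² = 110.25 + 256 + 121 = 487.25
Sorted ascending: B, A, D, H, … — the third-nearest is D.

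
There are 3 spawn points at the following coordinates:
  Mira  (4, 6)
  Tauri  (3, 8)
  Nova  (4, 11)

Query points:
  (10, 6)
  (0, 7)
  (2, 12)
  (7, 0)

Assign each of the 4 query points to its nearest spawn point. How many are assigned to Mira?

2

(10, 6) — d² to each: Mira:36, Tauri:53, Nova:61 → nearest is Mira
(0, 7) — d² to each: Mira:17, Tauri:10, Nova:32 → nearest is Tauri
(2, 12) — d² to each: Mira:40, Tauri:17, Nova:5 → nearest is Nova
(7, 0) — d² to each: Mira:45, Tauri:80, Nova:130 → nearest is Mira
2 of the 4 points have Mira as nearest.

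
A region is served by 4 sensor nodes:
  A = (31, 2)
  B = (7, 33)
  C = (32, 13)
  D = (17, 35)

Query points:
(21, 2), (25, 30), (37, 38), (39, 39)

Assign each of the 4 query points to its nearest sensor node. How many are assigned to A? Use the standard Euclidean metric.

1

(21, 2) — d² to each: A:100, B:1157, C:242, D:1105 → nearest is A
(25, 30) — d² to each: A:820, B:333, C:338, D:89 → nearest is D
(37, 38) — d² to each: A:1332, B:925, C:650, D:409 → nearest is D
(39, 39) — d² to each: A:1433, B:1060, C:725, D:500 → nearest is D
1 of the 4 points has A as nearest.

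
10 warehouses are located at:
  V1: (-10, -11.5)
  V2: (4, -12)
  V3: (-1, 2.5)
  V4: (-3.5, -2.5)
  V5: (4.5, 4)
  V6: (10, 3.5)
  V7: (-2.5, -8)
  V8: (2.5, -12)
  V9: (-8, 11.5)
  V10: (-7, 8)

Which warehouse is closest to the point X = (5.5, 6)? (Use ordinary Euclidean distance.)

Compare squared distances (the ordering matches that of the actual distances):
|XV1|² = (5.5−(-10))² + (6−(-11.5))² = 240.25 + 306.25 = 546.5
|XV2|² = (5.5−4)² + (6−(-12))² = 2.25 + 324 = 326.25
|XV3|² = (5.5−(-1))² + (6−2.5)² = 42.25 + 12.25 = 54.5
|XV4|² = (5.5−(-3.5))² + (6−(-2.5))² = 81 + 72.25 = 153.25
|XV5|² = (5.5−4.5)² + (6−4)² = 1 + 4 = 5
|XV6|² = (5.5−10)² + (6−3.5)² = 20.25 + 6.25 = 26.5
|XV7|² = (5.5−(-2.5))² + (6−(-8))² = 64 + 196 = 260
|XV8|² = (5.5−2.5)² + (6−(-12))² = 9 + 324 = 333
|XV9|² = (5.5−(-8))² + (6−11.5)² = 182.25 + 30.25 = 212.5
d²(X, V10) = (5.5−(-7))² + (6−8)² = 156.25 + 4 = 160.25
V5 is nearest.

V5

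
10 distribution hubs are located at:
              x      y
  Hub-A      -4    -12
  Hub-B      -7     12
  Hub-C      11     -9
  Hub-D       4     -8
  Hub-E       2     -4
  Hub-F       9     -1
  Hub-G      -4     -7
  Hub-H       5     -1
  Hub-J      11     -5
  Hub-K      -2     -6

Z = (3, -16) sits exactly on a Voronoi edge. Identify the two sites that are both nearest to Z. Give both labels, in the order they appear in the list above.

Squared distances from Z to each site:
d²(Z, Hub-A) = 49 + 16 = 65
d²(Z, Hub-B) = 100 + 784 = 884
d²(Z, Hub-C) = 64 + 49 = 113
d²(Z, Hub-D) = 1 + 64 = 65
d²(Z, Hub-E) = 1 + 144 = 145
d²(Z, Hub-F) = 36 + 225 = 261
d²(Z, Hub-G) = 49 + 81 = 130
d²(Z, Hub-H) = 4 + 225 = 229
d²(Z, Hub-J) = 64 + 121 = 185
d²(Z, Hub-K) = 25 + 100 = 125
Z is equidistant from Hub-A and Hub-D (both at squared distance 65), and every other site is strictly farther — so Z lies on the Hub-A–Hub-D Voronoi edge.

Hub-A and Hub-D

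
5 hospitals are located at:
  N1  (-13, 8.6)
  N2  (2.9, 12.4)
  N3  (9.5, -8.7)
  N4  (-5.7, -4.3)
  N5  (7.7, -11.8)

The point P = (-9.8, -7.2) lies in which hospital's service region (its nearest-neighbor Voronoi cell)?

N4

Compare squared distances (the ordering matches that of the actual distances):
|PN1|² = (-9.8−(-13))² + (-7.2−8.6)² = 10.24 + 249.64 = 259.88
|PN2|² = (-9.8−2.9)² + (-7.2−12.4)² = 161.29 + 384.16 = 545.45
|PN3|² = (-9.8−9.5)² + (-7.2−(-8.7))² = 372.49 + 2.25 = 374.74
|PN4|² = (-9.8−(-5.7))² + (-7.2−(-4.3))² = 16.81 + 8.41 = 25.22
|PN5|² = (-9.8−7.7)² + (-7.2−(-11.8))² = 306.25 + 21.16 = 327.41
The smallest is to N4, so P lies in the Voronoi region of N4.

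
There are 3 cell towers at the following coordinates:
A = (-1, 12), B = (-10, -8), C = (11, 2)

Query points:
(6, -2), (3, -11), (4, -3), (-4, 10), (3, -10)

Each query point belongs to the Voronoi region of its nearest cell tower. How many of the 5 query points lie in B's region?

(6, -2) — d² to each: A:245, B:292, C:41 → nearest is C
(3, -11) — d² to each: A:545, B:178, C:233 → nearest is B
(4, -3) — d² to each: A:250, B:221, C:74 → nearest is C
(-4, 10) — d² to each: A:13, B:360, C:289 → nearest is A
(3, -10) — d² to each: A:500, B:173, C:208 → nearest is B
2 of the 5 points have B as nearest.

2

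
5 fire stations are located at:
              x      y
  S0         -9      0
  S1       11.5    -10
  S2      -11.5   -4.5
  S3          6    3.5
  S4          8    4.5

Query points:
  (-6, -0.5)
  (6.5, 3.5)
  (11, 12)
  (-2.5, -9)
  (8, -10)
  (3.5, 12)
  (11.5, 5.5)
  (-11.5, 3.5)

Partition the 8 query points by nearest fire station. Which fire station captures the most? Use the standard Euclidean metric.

S4

(-6, -0.5) — d² to each: S0:9.25, S1:396.5, S2:46.25, S3:160, S4:221 → nearest is S0
(6.5, 3.5) — d² to each: S0:252.5, S1:207.25, S2:388, S3:0.25, S4:3.25 → nearest is S3
(11, 12) — d² to each: S0:544, S1:484.25, S2:778.5, S3:97.25, S4:65.25 → nearest is S4
(-2.5, -9) — d² to each: S0:123.25, S1:197, S2:101.25, S3:228.5, S4:292.5 → nearest is S2
(8, -10) — d² to each: S0:389, S1:12.25, S2:410.5, S3:186.25, S4:210.25 → nearest is S1
(3.5, 12) — d² to each: S0:300.25, S1:548, S2:497.25, S3:78.5, S4:76.5 → nearest is S4
(11.5, 5.5) — d² to each: S0:450.5, S1:240.25, S2:629, S3:34.25, S4:13.25 → nearest is S4
(-11.5, 3.5) — d² to each: S0:18.5, S1:711.25, S2:64, S3:306.25, S4:381.25 → nearest is S0
Tally — S0:2, S1:1, S2:1, S3:1, S4:3. S4 captures the most (3).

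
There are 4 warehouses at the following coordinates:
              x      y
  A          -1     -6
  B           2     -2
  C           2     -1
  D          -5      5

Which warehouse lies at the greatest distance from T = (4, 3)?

Squared Euclidean distances:
|TA|² = 25 + 81 = 106
|TB|² = 4 + 25 = 29
|TC|² = 4 + 16 = 20
|TD|² = 81 + 4 = 85
The largest is to A.

A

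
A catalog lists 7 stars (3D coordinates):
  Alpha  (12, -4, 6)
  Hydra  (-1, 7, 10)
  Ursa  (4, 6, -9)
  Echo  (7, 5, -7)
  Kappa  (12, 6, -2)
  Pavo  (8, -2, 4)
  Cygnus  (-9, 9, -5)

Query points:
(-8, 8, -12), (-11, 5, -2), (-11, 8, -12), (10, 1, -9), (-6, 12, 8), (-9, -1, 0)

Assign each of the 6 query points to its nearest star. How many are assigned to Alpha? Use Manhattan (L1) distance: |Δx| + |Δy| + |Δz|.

0

(-8, 8, -12) — d to each: Alpha:50, Hydra:30, Ursa:17, Echo:23, Kappa:32, Pavo:42, Cygnus:9 → nearest is Cygnus
(-11, 5, -2) — d to each: Alpha:40, Hydra:24, Ursa:23, Echo:23, Kappa:24, Pavo:32, Cygnus:9 → nearest is Cygnus
(-11, 8, -12) — d to each: Alpha:53, Hydra:33, Ursa:20, Echo:26, Kappa:35, Pavo:45, Cygnus:10 → nearest is Cygnus
(10, 1, -9) — d to each: Alpha:22, Hydra:36, Ursa:11, Echo:9, Kappa:14, Pavo:18, Cygnus:31 → nearest is Echo
(-6, 12, 8) — d to each: Alpha:36, Hydra:12, Ursa:33, Echo:35, Kappa:34, Pavo:32, Cygnus:19 → nearest is Hydra
(-9, -1, 0) — d to each: Alpha:30, Hydra:26, Ursa:29, Echo:29, Kappa:30, Pavo:22, Cygnus:15 → nearest is Cygnus
0 of the 6 points have Alpha as nearest.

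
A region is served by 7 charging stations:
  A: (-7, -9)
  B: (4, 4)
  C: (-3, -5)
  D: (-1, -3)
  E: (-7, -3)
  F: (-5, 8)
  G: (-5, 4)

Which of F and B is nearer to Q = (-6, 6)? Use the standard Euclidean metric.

Compare squared distances:
|QF|² = (-6−(-5))² + (6−8)² = 1 + 4 = 5
|QB|² = (-6−4)² + (6−4)² = 100 + 4 = 104
5 < 104, so F is closer.

F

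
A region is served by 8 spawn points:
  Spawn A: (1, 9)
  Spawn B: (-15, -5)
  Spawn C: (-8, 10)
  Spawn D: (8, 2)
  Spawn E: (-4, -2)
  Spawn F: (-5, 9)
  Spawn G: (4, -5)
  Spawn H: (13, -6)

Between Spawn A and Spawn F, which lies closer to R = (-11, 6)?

Compare squared distances:
d²(R, Spawn A) = (-11−1)² + (6−9)² = 144 + 9 = 153
d²(R, Spawn F) = (-11−(-5))² + (6−9)² = 36 + 9 = 45
153 > 45, so Spawn F is closer.

Spawn F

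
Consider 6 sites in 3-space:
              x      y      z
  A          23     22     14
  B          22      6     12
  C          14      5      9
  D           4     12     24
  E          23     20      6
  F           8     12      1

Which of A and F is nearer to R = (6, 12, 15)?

F

Compare squared distances:
|RA|² = (6−23)² + (12−22)² + (15−14)² = 289 + 100 + 1 = 390
|RF|² = (6−8)² + (12−12)² + (15−1)² = 4 + 0 + 196 = 200
390 > 200, so F is closer.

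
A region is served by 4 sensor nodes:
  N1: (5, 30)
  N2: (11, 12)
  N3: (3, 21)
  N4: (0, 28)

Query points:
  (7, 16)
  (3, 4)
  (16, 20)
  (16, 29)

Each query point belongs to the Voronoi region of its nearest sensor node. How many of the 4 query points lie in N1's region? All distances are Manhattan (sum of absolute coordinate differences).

1

(7, 16) — d to each: N1:16, N2:8, N3:9, N4:19 → nearest is N2
(3, 4) — d to each: N1:28, N2:16, N3:17, N4:27 → nearest is N2
(16, 20) — d to each: N1:21, N2:13, N3:14, N4:24 → nearest is N2
(16, 29) — d to each: N1:12, N2:22, N3:21, N4:17 → nearest is N1
1 of the 4 points has N1 as nearest.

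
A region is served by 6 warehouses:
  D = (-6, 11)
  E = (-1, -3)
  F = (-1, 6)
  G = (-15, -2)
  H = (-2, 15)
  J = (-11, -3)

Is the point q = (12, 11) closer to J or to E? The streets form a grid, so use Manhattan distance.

E

d(q,J) = |12−(-11)| + |11−(-3)| = 23 + 14 = 37
d(q,E) = |12−(-1)| + |11−(-3)| = 13 + 14 = 27
37 > 27, so E is closer.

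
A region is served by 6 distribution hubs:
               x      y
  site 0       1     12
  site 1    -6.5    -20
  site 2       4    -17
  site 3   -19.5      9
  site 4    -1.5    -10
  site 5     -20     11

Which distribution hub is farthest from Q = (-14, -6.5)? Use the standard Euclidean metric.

site 0

Since √ is increasing, it suffices to compare squared distances:
d²(Q, site 0) = (-14−1)² + (-6.5−12)² = 225 + 342.25 = 567.25
d²(Q, site 1) = (-14−(-6.5))² + (-6.5−(-20))² = 56.25 + 182.25 = 238.5
d²(Q, site 2) = (-14−4)² + (-6.5−(-17))² = 324 + 110.25 = 434.25
d²(Q, site 3) = (-14−(-19.5))² + (-6.5−9)² = 30.25 + 240.25 = 270.5
d²(Q, site 4) = (-14−(-1.5))² + (-6.5−(-10))² = 156.25 + 12.25 = 168.5
d²(Q, site 5) = (-14−(-20))² + (-6.5−11)² = 36 + 306.25 = 342.25
The largest is to site 0.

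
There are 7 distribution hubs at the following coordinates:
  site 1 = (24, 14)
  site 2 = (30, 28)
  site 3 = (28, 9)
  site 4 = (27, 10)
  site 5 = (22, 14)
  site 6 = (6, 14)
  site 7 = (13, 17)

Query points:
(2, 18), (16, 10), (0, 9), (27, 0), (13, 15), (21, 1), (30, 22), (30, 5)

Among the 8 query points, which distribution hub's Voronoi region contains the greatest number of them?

(2, 18) — d² to each: site 1:500, site 2:884, site 3:757, site 4:689, site 5:416, site 6:32, site 7:122 → nearest is site 6
(16, 10) — d² to each: site 1:80, site 2:520, site 3:145, site 4:121, site 5:52, site 6:116, site 7:58 → nearest is site 5
(0, 9) — d² to each: site 1:601, site 2:1261, site 3:784, site 4:730, site 5:509, site 6:61, site 7:233 → nearest is site 6
(27, 0) — d² to each: site 1:205, site 2:793, site 3:82, site 4:100, site 5:221, site 6:637, site 7:485 → nearest is site 3
(13, 15) — d² to each: site 1:122, site 2:458, site 3:261, site 4:221, site 5:82, site 6:50, site 7:4 → nearest is site 7
(21, 1) — d² to each: site 1:178, site 2:810, site 3:113, site 4:117, site 5:170, site 6:394, site 7:320 → nearest is site 3
(30, 22) — d² to each: site 1:100, site 2:36, site 3:173, site 4:153, site 5:128, site 6:640, site 7:314 → nearest is site 2
(30, 5) — d² to each: site 1:117, site 2:529, site 3:20, site 4:34, site 5:145, site 6:657, site 7:433 → nearest is site 3
Tally — site 2:1, site 3:3, site 5:1, site 6:2, site 7:1. site 3 captures the most (3).

site 3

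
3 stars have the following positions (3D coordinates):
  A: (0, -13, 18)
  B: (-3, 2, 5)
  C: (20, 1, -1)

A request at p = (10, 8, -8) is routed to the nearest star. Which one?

C

Compare squared distances (the ordering matches that of the actual distances):
|pA|² = (10−0)² + (8−(-13))² + (-8−18)² = 100 + 441 + 676 = 1217
|pB|² = (10−(-3))² + (8−2)² + (-8−5)² = 169 + 36 + 169 = 374
|pC|² = (10−20)² + (8−1)² + (-8−(-1))² = 100 + 49 + 49 = 198
C is nearest.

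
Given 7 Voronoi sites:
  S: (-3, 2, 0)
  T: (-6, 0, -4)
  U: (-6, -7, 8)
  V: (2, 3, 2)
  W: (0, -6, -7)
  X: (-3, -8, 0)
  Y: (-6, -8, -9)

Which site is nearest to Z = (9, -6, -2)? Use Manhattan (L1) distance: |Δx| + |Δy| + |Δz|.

d(Z,S) = |9−(-3)| + |-6−2| + |-2−0| = 12 + 8 + 2 = 22
d(Z,T) = |9−(-6)| + |-6−0| + |-2−(-4)| = 15 + 6 + 2 = 23
d(Z,U) = |9−(-6)| + |-6−(-7)| + |-2−8| = 15 + 1 + 10 = 26
d(Z,V) = |9−2| + |-6−3| + |-2−2| = 7 + 9 + 4 = 20
d(Z,W) = |9−0| + |-6−(-6)| + |-2−(-7)| = 9 + 0 + 5 = 14
d(Z,X) = |9−(-3)| + |-6−(-8)| + |-2−0| = 12 + 2 + 2 = 16
d(Z,Y) = |9−(-6)| + |-6−(-8)| + |-2−(-9)| = 15 + 2 + 7 = 24
W is nearest.

W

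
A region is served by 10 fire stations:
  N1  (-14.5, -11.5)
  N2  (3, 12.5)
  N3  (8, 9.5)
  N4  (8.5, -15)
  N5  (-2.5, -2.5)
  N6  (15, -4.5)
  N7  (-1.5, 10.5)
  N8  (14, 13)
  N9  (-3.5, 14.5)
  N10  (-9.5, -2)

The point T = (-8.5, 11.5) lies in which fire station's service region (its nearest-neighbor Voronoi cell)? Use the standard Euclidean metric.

Compare squared distances (the ordering matches that of the actual distances):
|TN1|² = 36 + 529 = 565
|TN2|² = 132.25 + 1 = 133.25
|TN3|² = 272.25 + 4 = 276.25
|TN4|² = 289 + 702.25 = 991.25
|TN5|² = 36 + 196 = 232
|TN6|² = 552.25 + 256 = 808.25
|TN7|² = 49 + 1 = 50
|TN8|² = 506.25 + 2.25 = 508.5
|TN9|² = 25 + 9 = 34
d²(T, N10) = 1 + 182.25 = 183.25
N9 is nearest.

N9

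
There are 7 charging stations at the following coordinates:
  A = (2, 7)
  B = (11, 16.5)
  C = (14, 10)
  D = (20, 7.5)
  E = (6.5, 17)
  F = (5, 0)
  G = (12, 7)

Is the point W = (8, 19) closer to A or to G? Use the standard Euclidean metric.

G

Compare squared distances:
|WA|² = (8−2)² + (19−7)² = 36 + 144 = 180
|WG|² = (8−12)² + (19−7)² = 16 + 144 = 160
180 > 160, so G is closer.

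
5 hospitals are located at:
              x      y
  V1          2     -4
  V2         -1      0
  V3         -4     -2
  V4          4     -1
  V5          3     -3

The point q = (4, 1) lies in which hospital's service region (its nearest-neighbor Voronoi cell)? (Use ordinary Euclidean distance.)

V4

Compare squared distances (the ordering matches that of the actual distances):
|qV1|² = 4 + 25 = 29
|qV2|² = 25 + 1 = 26
|qV3|² = 64 + 9 = 73
|qV4|² = 0 + 4 = 4
|qV5|² = 1 + 16 = 17
The smallest is to V4, so q lies in the Voronoi region of V4.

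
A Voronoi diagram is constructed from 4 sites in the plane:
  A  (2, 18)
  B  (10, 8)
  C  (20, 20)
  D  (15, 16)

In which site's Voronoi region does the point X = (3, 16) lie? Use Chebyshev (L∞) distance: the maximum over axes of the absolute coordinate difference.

A

d(X,A) = max(1, 2) = 2
d(X,B) = max(7, 8) = 8
d(X,C) = max(17, 4) = 17
d(X,D) = max(12, 0) = 12
A is nearest.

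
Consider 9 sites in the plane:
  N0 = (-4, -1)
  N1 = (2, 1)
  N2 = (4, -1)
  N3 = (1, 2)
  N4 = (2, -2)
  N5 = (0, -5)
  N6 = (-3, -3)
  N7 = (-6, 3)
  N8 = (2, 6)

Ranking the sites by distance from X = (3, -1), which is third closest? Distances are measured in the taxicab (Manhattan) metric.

d(X,N0) = 7 + 0 = 7
d(X,N1) = 1 + 2 = 3
d(X,N2) = 1 + 0 = 1
d(X,N3) = 2 + 3 = 5
d(X,N4) = 1 + 1 = 2
d(X,N5) = 3 + 4 = 7
d(X,N6) = 6 + 2 = 8
d(X,N7) = 9 + 4 = 13
d(X,N8) = 1 + 7 = 8
Sorted ascending: N2, N4, N1, N3, … — the third-nearest is N1.

N1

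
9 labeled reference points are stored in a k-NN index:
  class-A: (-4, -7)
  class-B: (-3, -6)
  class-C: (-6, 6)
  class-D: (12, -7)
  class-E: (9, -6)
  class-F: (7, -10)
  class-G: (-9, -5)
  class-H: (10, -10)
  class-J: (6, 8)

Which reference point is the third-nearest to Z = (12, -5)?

Since √ is increasing, it suffices to compare squared distances:
d²(Z, class-A) = (12−(-4))² + (-5−(-7))² = 256 + 4 = 260
d²(Z, class-B) = (12−(-3))² + (-5−(-6))² = 225 + 1 = 226
d²(Z, class-C) = (12−(-6))² + (-5−6)² = 324 + 121 = 445
d²(Z, class-D) = (12−12)² + (-5−(-7))² = 0 + 4 = 4
d²(Z, class-E) = (12−9)² + (-5−(-6))² = 9 + 1 = 10
d²(Z, class-F) = (12−7)² + (-5−(-10))² = 25 + 25 = 50
d²(Z, class-G) = (12−(-9))² + (-5−(-5))² = 441 + 0 = 441
d²(Z, class-H) = (12−10)² + (-5−(-10))² = 4 + 25 = 29
d²(Z, class-J) = (12−6)² + (-5−8)² = 36 + 169 = 205
Sorted ascending: class-D, class-E, class-H, class-F, … — the third-nearest is class-H.

class-H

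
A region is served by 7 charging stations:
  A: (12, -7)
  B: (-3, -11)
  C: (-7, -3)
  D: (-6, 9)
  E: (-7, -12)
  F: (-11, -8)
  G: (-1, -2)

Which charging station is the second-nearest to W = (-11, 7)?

Compare squared distances (the ordering matches that of the actual distances):
|WA|² = 529 + 196 = 725
|WB|² = 64 + 324 = 388
|WC|² = 16 + 100 = 116
|WD|² = 25 + 4 = 29
|WE|² = 16 + 361 = 377
|WF|² = 0 + 225 = 225
|WG|² = 100 + 81 = 181
Sorted ascending: D, C, G, … — the second-nearest is C.

C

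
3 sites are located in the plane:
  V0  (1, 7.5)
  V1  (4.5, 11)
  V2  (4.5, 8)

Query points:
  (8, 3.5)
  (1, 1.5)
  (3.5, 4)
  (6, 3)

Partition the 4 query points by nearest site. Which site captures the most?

(8, 3.5) — d² to each: V0:65, V1:68.5, V2:32.5 → nearest is V2
(1, 1.5) — d² to each: V0:36, V1:102.5, V2:54.5 → nearest is V0
(3.5, 4) — d² to each: V0:18.5, V1:50, V2:17 → nearest is V2
(6, 3) — d² to each: V0:45.25, V1:66.25, V2:27.25 → nearest is V2
Tally — V0:1, V2:3. V2 captures the most (3).

V2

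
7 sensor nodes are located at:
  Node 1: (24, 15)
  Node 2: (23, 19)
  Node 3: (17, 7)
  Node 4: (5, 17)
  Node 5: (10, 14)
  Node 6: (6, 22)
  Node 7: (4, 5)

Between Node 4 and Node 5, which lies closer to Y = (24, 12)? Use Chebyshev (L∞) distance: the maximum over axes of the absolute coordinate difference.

Node 5

d(Y, Node 4) = max(19, 5) = 19
d(Y, Node 5) = max(14, 2) = 14
19 > 14, so Node 5 is closer.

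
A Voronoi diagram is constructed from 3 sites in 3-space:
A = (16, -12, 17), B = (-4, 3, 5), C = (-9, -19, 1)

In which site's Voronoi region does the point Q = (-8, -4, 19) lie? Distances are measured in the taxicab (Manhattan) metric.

d(Q,A) = |-8−16| + |-4−(-12)| + |19−17| = 24 + 8 + 2 = 34
d(Q,B) = |-8−(-4)| + |-4−3| + |19−5| = 4 + 7 + 14 = 25
d(Q,C) = |-8−(-9)| + |-4−(-19)| + |19−1| = 1 + 15 + 18 = 34
Minimum is at B.

B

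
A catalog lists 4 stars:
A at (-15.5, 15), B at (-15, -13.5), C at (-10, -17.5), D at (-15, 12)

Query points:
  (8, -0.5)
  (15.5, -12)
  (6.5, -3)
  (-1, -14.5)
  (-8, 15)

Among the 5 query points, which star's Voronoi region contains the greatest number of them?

C

(8, -0.5) — d² to each: A:792.5, B:698, C:613, D:685.25 → nearest is C
(15.5, -12) — d² to each: A:1690, B:932.5, C:680.5, D:1506.25 → nearest is C
(6.5, -3) — d² to each: A:808, B:572.5, C:482.5, D:687.25 → nearest is C
(-1, -14.5) — d² to each: A:1080.5, B:197, C:90, D:898.25 → nearest is C
(-8, 15) — d² to each: A:56.25, B:861.25, C:1060.25, D:58 → nearest is A
Tally — A:1, C:4. C captures the most (4).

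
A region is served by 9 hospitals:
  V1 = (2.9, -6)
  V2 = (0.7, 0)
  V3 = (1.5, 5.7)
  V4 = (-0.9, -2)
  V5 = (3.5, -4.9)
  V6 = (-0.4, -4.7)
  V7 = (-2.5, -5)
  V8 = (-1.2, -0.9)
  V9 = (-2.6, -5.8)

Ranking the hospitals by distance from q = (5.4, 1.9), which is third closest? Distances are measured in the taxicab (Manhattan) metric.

d(q,V1) = |5.4−2.9| + |1.9−(-6)| = 2.5 + 7.9 = 10.4
d(q,V2) = |5.4−0.7| + |1.9−0| = 4.7 + 1.9 = 6.6
d(q,V3) = |5.4−1.5| + |1.9−5.7| = 3.9 + 3.8 = 7.7
d(q,V4) = |5.4−(-0.9)| + |1.9−(-2)| = 6.3 + 3.9 = 10.2
d(q,V5) = |5.4−3.5| + |1.9−(-4.9)| = 1.9 + 6.8 = 8.7
d(q,V6) = |5.4−(-0.4)| + |1.9−(-4.7)| = 5.8 + 6.6 = 12.4
d(q,V7) = |5.4−(-2.5)| + |1.9−(-5)| = 7.9 + 6.9 = 14.8
d(q,V8) = |5.4−(-1.2)| + |1.9−(-0.9)| = 6.6 + 2.8 = 9.4
d(q,V9) = |5.4−(-2.6)| + |1.9−(-5.8)| = 8 + 7.7 = 15.7
Sorted ascending: V2, V3, V5, V8, … — the third-nearest is V5.

V5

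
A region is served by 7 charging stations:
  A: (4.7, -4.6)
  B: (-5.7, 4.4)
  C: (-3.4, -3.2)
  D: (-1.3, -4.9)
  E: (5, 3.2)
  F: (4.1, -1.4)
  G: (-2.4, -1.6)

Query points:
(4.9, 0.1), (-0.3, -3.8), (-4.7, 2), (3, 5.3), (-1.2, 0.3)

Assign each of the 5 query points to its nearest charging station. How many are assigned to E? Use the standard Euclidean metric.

(4.9, 0.1) — d² to each: A:22.13, B:130.85, C:79.78, D:63.44, E:9.62, F:2.89, G:56.18 → nearest is F
(-0.3, -3.8) — d² to each: A:25.64, B:96.4, C:9.97, D:2.21, E:77.09, F:25.12, G:9.25 → nearest is D
(-4.7, 2) — d² to each: A:131.92, B:6.76, C:28.73, D:59.17, E:95.53, F:89, G:18.25 → nearest is B
(3, 5.3) — d² to each: A:100.9, B:76.5, C:113.21, D:122.53, E:8.41, F:46.1, G:76.77 → nearest is E
(-1.2, 0.3) — d² to each: A:58.82, B:37.06, C:17.09, D:27.05, E:46.85, F:30.98, G:5.05 → nearest is G
1 of the 5 points has E as nearest.

1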